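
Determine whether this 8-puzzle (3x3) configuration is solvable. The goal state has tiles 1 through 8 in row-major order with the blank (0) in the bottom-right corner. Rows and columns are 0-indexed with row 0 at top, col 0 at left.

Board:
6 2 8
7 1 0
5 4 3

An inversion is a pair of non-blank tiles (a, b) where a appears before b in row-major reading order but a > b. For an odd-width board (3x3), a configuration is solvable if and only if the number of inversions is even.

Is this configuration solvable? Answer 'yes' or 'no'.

Inversions (pairs i<j in row-major order where tile[i] > tile[j] > 0): 18
18 is even, so the puzzle is solvable.

Answer: yes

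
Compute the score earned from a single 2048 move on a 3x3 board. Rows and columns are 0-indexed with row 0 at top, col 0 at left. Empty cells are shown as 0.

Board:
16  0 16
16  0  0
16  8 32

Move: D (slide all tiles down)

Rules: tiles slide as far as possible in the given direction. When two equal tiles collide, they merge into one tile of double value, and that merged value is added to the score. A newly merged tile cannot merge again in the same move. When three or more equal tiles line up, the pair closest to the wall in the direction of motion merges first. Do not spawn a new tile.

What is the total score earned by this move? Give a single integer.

Answer: 32

Derivation:
Slide down:
col 0: [16, 16, 16] -> [0, 16, 32]  score +32 (running 32)
col 1: [0, 0, 8] -> [0, 0, 8]  score +0 (running 32)
col 2: [16, 0, 32] -> [0, 16, 32]  score +0 (running 32)
Board after move:
 0  0  0
16  0 16
32  8 32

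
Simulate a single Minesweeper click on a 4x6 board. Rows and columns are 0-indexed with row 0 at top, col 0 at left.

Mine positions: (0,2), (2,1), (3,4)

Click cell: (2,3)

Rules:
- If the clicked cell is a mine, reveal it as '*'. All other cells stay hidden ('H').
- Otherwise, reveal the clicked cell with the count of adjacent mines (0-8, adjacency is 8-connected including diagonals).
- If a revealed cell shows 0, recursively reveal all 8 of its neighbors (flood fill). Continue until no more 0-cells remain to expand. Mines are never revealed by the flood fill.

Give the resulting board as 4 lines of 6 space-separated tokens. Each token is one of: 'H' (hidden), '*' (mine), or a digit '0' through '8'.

H H H H H H
H H H H H H
H H H 1 H H
H H H H H H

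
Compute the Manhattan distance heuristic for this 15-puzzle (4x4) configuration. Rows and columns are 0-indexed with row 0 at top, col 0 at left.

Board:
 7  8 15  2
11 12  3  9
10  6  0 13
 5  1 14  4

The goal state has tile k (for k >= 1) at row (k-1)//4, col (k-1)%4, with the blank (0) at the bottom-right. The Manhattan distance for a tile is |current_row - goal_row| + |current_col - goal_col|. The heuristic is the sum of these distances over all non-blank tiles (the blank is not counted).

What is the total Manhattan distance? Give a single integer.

Answer: 38

Derivation:
Tile 7: at (0,0), goal (1,2), distance |0-1|+|0-2| = 3
Tile 8: at (0,1), goal (1,3), distance |0-1|+|1-3| = 3
Tile 15: at (0,2), goal (3,2), distance |0-3|+|2-2| = 3
Tile 2: at (0,3), goal (0,1), distance |0-0|+|3-1| = 2
Tile 11: at (1,0), goal (2,2), distance |1-2|+|0-2| = 3
Tile 12: at (1,1), goal (2,3), distance |1-2|+|1-3| = 3
Tile 3: at (1,2), goal (0,2), distance |1-0|+|2-2| = 1
Tile 9: at (1,3), goal (2,0), distance |1-2|+|3-0| = 4
Tile 10: at (2,0), goal (2,1), distance |2-2|+|0-1| = 1
Tile 6: at (2,1), goal (1,1), distance |2-1|+|1-1| = 1
Tile 13: at (2,3), goal (3,0), distance |2-3|+|3-0| = 4
Tile 5: at (3,0), goal (1,0), distance |3-1|+|0-0| = 2
Tile 1: at (3,1), goal (0,0), distance |3-0|+|1-0| = 4
Tile 14: at (3,2), goal (3,1), distance |3-3|+|2-1| = 1
Tile 4: at (3,3), goal (0,3), distance |3-0|+|3-3| = 3
Sum: 3 + 3 + 3 + 2 + 3 + 3 + 1 + 4 + 1 + 1 + 4 + 2 + 4 + 1 + 3 = 38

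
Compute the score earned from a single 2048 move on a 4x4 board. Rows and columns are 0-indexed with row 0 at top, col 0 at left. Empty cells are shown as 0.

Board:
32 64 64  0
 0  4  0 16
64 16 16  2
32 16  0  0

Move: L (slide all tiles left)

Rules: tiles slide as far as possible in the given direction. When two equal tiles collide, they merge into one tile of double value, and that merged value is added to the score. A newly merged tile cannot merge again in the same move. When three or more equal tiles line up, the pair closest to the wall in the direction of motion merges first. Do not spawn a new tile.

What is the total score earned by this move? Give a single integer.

Answer: 160

Derivation:
Slide left:
row 0: [32, 64, 64, 0] -> [32, 128, 0, 0]  score +128 (running 128)
row 1: [0, 4, 0, 16] -> [4, 16, 0, 0]  score +0 (running 128)
row 2: [64, 16, 16, 2] -> [64, 32, 2, 0]  score +32 (running 160)
row 3: [32, 16, 0, 0] -> [32, 16, 0, 0]  score +0 (running 160)
Board after move:
 32 128   0   0
  4  16   0   0
 64  32   2   0
 32  16   0   0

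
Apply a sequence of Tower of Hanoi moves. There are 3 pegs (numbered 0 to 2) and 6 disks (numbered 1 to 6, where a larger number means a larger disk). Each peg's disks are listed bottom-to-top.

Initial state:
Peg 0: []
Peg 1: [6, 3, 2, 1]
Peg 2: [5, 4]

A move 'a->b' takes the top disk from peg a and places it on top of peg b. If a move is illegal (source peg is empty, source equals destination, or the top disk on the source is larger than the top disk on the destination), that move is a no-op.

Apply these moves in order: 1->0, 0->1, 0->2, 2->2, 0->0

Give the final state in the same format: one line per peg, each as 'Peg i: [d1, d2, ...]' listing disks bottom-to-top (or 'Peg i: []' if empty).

After move 1 (1->0):
Peg 0: [1]
Peg 1: [6, 3, 2]
Peg 2: [5, 4]

After move 2 (0->1):
Peg 0: []
Peg 1: [6, 3, 2, 1]
Peg 2: [5, 4]

After move 3 (0->2):
Peg 0: []
Peg 1: [6, 3, 2, 1]
Peg 2: [5, 4]

After move 4 (2->2):
Peg 0: []
Peg 1: [6, 3, 2, 1]
Peg 2: [5, 4]

After move 5 (0->0):
Peg 0: []
Peg 1: [6, 3, 2, 1]
Peg 2: [5, 4]

Answer: Peg 0: []
Peg 1: [6, 3, 2, 1]
Peg 2: [5, 4]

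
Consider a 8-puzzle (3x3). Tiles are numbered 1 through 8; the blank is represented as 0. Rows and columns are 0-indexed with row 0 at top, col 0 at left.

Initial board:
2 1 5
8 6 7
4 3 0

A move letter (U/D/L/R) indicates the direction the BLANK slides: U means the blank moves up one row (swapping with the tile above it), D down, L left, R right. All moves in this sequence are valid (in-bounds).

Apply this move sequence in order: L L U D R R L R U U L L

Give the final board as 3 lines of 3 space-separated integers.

After move 1 (L):
2 1 5
8 6 7
4 0 3

After move 2 (L):
2 1 5
8 6 7
0 4 3

After move 3 (U):
2 1 5
0 6 7
8 4 3

After move 4 (D):
2 1 5
8 6 7
0 4 3

After move 5 (R):
2 1 5
8 6 7
4 0 3

After move 6 (R):
2 1 5
8 6 7
4 3 0

After move 7 (L):
2 1 5
8 6 7
4 0 3

After move 8 (R):
2 1 5
8 6 7
4 3 0

After move 9 (U):
2 1 5
8 6 0
4 3 7

After move 10 (U):
2 1 0
8 6 5
4 3 7

After move 11 (L):
2 0 1
8 6 5
4 3 7

After move 12 (L):
0 2 1
8 6 5
4 3 7

Answer: 0 2 1
8 6 5
4 3 7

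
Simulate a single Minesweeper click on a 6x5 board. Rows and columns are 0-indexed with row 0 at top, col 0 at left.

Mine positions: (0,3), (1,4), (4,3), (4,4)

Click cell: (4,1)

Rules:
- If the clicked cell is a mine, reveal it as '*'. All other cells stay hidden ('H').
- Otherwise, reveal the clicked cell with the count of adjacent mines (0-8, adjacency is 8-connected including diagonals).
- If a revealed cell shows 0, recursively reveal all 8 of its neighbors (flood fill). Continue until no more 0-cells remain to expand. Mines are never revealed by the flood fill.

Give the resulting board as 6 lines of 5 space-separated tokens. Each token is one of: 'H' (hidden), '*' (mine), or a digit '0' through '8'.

0 0 1 H H
0 0 1 2 H
0 0 0 1 H
0 0 1 2 H
0 0 1 H H
0 0 1 H H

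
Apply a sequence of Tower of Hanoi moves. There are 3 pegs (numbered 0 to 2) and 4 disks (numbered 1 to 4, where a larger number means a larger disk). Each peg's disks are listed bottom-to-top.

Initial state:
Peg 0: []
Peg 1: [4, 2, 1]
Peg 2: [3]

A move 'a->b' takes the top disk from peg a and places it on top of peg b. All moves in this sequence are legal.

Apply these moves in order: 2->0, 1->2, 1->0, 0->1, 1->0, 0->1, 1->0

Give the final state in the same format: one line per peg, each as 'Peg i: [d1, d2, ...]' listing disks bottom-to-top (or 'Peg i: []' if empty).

After move 1 (2->0):
Peg 0: [3]
Peg 1: [4, 2, 1]
Peg 2: []

After move 2 (1->2):
Peg 0: [3]
Peg 1: [4, 2]
Peg 2: [1]

After move 3 (1->0):
Peg 0: [3, 2]
Peg 1: [4]
Peg 2: [1]

After move 4 (0->1):
Peg 0: [3]
Peg 1: [4, 2]
Peg 2: [1]

After move 5 (1->0):
Peg 0: [3, 2]
Peg 1: [4]
Peg 2: [1]

After move 6 (0->1):
Peg 0: [3]
Peg 1: [4, 2]
Peg 2: [1]

After move 7 (1->0):
Peg 0: [3, 2]
Peg 1: [4]
Peg 2: [1]

Answer: Peg 0: [3, 2]
Peg 1: [4]
Peg 2: [1]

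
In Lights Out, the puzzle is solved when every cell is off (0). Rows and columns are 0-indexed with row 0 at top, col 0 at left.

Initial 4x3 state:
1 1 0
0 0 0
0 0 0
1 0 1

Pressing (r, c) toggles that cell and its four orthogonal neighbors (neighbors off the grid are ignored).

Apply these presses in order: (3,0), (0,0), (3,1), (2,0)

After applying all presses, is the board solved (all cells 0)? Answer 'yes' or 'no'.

After press 1 at (3,0):
1 1 0
0 0 0
1 0 0
0 1 1

After press 2 at (0,0):
0 0 0
1 0 0
1 0 0
0 1 1

After press 3 at (3,1):
0 0 0
1 0 0
1 1 0
1 0 0

After press 4 at (2,0):
0 0 0
0 0 0
0 0 0
0 0 0

Lights still on: 0

Answer: yes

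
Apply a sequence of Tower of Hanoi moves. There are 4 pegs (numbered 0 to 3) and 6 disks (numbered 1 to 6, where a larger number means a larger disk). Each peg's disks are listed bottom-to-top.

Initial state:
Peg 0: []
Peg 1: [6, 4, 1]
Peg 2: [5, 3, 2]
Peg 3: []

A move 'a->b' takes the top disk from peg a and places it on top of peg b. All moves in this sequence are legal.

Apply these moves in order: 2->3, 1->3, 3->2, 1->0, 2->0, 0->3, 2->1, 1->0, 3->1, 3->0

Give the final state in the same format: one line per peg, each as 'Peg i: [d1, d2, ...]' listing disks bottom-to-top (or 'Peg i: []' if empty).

Answer: Peg 0: [4, 3, 2]
Peg 1: [6, 1]
Peg 2: [5]
Peg 3: []

Derivation:
After move 1 (2->3):
Peg 0: []
Peg 1: [6, 4, 1]
Peg 2: [5, 3]
Peg 3: [2]

After move 2 (1->3):
Peg 0: []
Peg 1: [6, 4]
Peg 2: [5, 3]
Peg 3: [2, 1]

After move 3 (3->2):
Peg 0: []
Peg 1: [6, 4]
Peg 2: [5, 3, 1]
Peg 3: [2]

After move 4 (1->0):
Peg 0: [4]
Peg 1: [6]
Peg 2: [5, 3, 1]
Peg 3: [2]

After move 5 (2->0):
Peg 0: [4, 1]
Peg 1: [6]
Peg 2: [5, 3]
Peg 3: [2]

After move 6 (0->3):
Peg 0: [4]
Peg 1: [6]
Peg 2: [5, 3]
Peg 3: [2, 1]

After move 7 (2->1):
Peg 0: [4]
Peg 1: [6, 3]
Peg 2: [5]
Peg 3: [2, 1]

After move 8 (1->0):
Peg 0: [4, 3]
Peg 1: [6]
Peg 2: [5]
Peg 3: [2, 1]

After move 9 (3->1):
Peg 0: [4, 3]
Peg 1: [6, 1]
Peg 2: [5]
Peg 3: [2]

After move 10 (3->0):
Peg 0: [4, 3, 2]
Peg 1: [6, 1]
Peg 2: [5]
Peg 3: []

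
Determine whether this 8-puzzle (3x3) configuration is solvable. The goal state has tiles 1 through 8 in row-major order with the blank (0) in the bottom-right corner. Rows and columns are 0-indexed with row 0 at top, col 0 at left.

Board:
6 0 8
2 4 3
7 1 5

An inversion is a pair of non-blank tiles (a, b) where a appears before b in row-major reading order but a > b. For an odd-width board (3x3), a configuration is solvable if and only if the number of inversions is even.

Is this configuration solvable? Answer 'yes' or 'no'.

Inversions (pairs i<j in row-major order where tile[i] > tile[j] > 0): 17
17 is odd, so the puzzle is not solvable.

Answer: no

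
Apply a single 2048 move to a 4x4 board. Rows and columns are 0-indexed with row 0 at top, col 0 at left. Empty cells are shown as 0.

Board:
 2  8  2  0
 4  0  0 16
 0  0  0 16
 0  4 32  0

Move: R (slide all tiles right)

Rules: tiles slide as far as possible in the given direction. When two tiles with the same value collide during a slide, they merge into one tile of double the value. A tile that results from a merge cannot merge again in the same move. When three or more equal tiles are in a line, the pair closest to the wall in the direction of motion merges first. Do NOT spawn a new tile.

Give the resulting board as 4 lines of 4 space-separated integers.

Slide right:
row 0: [2, 8, 2, 0] -> [0, 2, 8, 2]
row 1: [4, 0, 0, 16] -> [0, 0, 4, 16]
row 2: [0, 0, 0, 16] -> [0, 0, 0, 16]
row 3: [0, 4, 32, 0] -> [0, 0, 4, 32]

Answer:  0  2  8  2
 0  0  4 16
 0  0  0 16
 0  0  4 32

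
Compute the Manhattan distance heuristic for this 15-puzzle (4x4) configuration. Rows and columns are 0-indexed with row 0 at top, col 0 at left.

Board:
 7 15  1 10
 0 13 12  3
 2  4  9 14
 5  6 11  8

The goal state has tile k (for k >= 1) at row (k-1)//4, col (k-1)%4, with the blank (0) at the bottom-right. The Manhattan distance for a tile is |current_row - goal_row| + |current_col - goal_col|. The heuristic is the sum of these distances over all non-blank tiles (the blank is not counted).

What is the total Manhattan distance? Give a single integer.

Answer: 39

Derivation:
Tile 7: at (0,0), goal (1,2), distance |0-1|+|0-2| = 3
Tile 15: at (0,1), goal (3,2), distance |0-3|+|1-2| = 4
Tile 1: at (0,2), goal (0,0), distance |0-0|+|2-0| = 2
Tile 10: at (0,3), goal (2,1), distance |0-2|+|3-1| = 4
Tile 13: at (1,1), goal (3,0), distance |1-3|+|1-0| = 3
Tile 12: at (1,2), goal (2,3), distance |1-2|+|2-3| = 2
Tile 3: at (1,3), goal (0,2), distance |1-0|+|3-2| = 2
Tile 2: at (2,0), goal (0,1), distance |2-0|+|0-1| = 3
Tile 4: at (2,1), goal (0,3), distance |2-0|+|1-3| = 4
Tile 9: at (2,2), goal (2,0), distance |2-2|+|2-0| = 2
Tile 14: at (2,3), goal (3,1), distance |2-3|+|3-1| = 3
Tile 5: at (3,0), goal (1,0), distance |3-1|+|0-0| = 2
Tile 6: at (3,1), goal (1,1), distance |3-1|+|1-1| = 2
Tile 11: at (3,2), goal (2,2), distance |3-2|+|2-2| = 1
Tile 8: at (3,3), goal (1,3), distance |3-1|+|3-3| = 2
Sum: 3 + 4 + 2 + 4 + 3 + 2 + 2 + 3 + 4 + 2 + 3 + 2 + 2 + 1 + 2 = 39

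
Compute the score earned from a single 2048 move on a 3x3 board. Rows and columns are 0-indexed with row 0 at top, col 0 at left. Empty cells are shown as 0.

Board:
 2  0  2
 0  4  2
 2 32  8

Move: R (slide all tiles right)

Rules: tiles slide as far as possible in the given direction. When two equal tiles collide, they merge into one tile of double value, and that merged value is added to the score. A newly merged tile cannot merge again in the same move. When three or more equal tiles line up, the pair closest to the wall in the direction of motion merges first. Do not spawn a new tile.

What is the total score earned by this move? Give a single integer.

Slide right:
row 0: [2, 0, 2] -> [0, 0, 4]  score +4 (running 4)
row 1: [0, 4, 2] -> [0, 4, 2]  score +0 (running 4)
row 2: [2, 32, 8] -> [2, 32, 8]  score +0 (running 4)
Board after move:
 0  0  4
 0  4  2
 2 32  8

Answer: 4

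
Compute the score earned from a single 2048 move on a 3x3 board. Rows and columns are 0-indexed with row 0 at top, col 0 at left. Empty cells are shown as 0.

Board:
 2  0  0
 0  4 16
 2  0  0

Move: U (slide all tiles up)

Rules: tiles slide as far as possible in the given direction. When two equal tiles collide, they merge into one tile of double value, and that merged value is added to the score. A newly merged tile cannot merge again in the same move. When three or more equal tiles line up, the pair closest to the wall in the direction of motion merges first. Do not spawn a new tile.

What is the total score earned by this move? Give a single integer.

Answer: 4

Derivation:
Slide up:
col 0: [2, 0, 2] -> [4, 0, 0]  score +4 (running 4)
col 1: [0, 4, 0] -> [4, 0, 0]  score +0 (running 4)
col 2: [0, 16, 0] -> [16, 0, 0]  score +0 (running 4)
Board after move:
 4  4 16
 0  0  0
 0  0  0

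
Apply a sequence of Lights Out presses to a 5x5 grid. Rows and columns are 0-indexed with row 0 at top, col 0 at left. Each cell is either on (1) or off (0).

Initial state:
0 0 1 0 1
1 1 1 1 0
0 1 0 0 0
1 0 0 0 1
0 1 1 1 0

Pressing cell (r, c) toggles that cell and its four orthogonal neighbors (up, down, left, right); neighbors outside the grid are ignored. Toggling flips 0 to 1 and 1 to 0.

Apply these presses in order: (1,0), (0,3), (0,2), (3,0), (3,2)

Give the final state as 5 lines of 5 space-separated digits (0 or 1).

After press 1 at (1,0):
1 0 1 0 1
0 0 1 1 0
1 1 0 0 0
1 0 0 0 1
0 1 1 1 0

After press 2 at (0,3):
1 0 0 1 0
0 0 1 0 0
1 1 0 0 0
1 0 0 0 1
0 1 1 1 0

After press 3 at (0,2):
1 1 1 0 0
0 0 0 0 0
1 1 0 0 0
1 0 0 0 1
0 1 1 1 0

After press 4 at (3,0):
1 1 1 0 0
0 0 0 0 0
0 1 0 0 0
0 1 0 0 1
1 1 1 1 0

After press 5 at (3,2):
1 1 1 0 0
0 0 0 0 0
0 1 1 0 0
0 0 1 1 1
1 1 0 1 0

Answer: 1 1 1 0 0
0 0 0 0 0
0 1 1 0 0
0 0 1 1 1
1 1 0 1 0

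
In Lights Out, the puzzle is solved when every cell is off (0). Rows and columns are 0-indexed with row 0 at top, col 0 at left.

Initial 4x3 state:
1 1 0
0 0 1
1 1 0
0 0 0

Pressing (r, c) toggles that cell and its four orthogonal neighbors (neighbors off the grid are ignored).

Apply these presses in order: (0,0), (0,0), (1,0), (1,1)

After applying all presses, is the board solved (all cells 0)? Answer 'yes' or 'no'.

Answer: yes

Derivation:
After press 1 at (0,0):
0 0 0
1 0 1
1 1 0
0 0 0

After press 2 at (0,0):
1 1 0
0 0 1
1 1 0
0 0 0

After press 3 at (1,0):
0 1 0
1 1 1
0 1 0
0 0 0

After press 4 at (1,1):
0 0 0
0 0 0
0 0 0
0 0 0

Lights still on: 0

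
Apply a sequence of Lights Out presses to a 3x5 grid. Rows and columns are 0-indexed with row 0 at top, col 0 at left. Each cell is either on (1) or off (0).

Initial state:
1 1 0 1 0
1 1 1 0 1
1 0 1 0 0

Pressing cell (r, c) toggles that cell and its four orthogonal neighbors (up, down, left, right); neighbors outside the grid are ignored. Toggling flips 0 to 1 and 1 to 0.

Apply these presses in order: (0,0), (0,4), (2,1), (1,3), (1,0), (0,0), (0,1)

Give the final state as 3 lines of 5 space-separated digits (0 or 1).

Answer: 1 0 1 1 1
0 0 0 1 1
1 1 0 1 0

Derivation:
After press 1 at (0,0):
0 0 0 1 0
0 1 1 0 1
1 0 1 0 0

After press 2 at (0,4):
0 0 0 0 1
0 1 1 0 0
1 0 1 0 0

After press 3 at (2,1):
0 0 0 0 1
0 0 1 0 0
0 1 0 0 0

After press 4 at (1,3):
0 0 0 1 1
0 0 0 1 1
0 1 0 1 0

After press 5 at (1,0):
1 0 0 1 1
1 1 0 1 1
1 1 0 1 0

After press 6 at (0,0):
0 1 0 1 1
0 1 0 1 1
1 1 0 1 0

After press 7 at (0,1):
1 0 1 1 1
0 0 0 1 1
1 1 0 1 0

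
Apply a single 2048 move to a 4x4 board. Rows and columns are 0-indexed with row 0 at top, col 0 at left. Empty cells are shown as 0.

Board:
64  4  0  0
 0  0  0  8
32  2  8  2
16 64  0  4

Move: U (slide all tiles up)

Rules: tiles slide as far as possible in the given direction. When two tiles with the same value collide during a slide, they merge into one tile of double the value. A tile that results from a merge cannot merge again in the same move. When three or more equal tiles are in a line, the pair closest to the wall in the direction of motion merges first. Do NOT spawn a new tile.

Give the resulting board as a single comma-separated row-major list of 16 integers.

Answer: 64, 4, 8, 8, 32, 2, 0, 2, 16, 64, 0, 4, 0, 0, 0, 0

Derivation:
Slide up:
col 0: [64, 0, 32, 16] -> [64, 32, 16, 0]
col 1: [4, 0, 2, 64] -> [4, 2, 64, 0]
col 2: [0, 0, 8, 0] -> [8, 0, 0, 0]
col 3: [0, 8, 2, 4] -> [8, 2, 4, 0]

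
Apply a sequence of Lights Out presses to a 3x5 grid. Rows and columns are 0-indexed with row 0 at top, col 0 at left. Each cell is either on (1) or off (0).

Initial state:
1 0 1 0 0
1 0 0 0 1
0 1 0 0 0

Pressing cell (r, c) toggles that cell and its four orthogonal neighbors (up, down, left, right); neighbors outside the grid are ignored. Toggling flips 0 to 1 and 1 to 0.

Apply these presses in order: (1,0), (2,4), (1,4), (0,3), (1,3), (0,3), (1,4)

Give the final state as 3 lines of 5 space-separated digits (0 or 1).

Answer: 0 0 1 1 0
0 1 1 1 1
1 1 0 0 1

Derivation:
After press 1 at (1,0):
0 0 1 0 0
0 1 0 0 1
1 1 0 0 0

After press 2 at (2,4):
0 0 1 0 0
0 1 0 0 0
1 1 0 1 1

After press 3 at (1,4):
0 0 1 0 1
0 1 0 1 1
1 1 0 1 0

After press 4 at (0,3):
0 0 0 1 0
0 1 0 0 1
1 1 0 1 0

After press 5 at (1,3):
0 0 0 0 0
0 1 1 1 0
1 1 0 0 0

After press 6 at (0,3):
0 0 1 1 1
0 1 1 0 0
1 1 0 0 0

After press 7 at (1,4):
0 0 1 1 0
0 1 1 1 1
1 1 0 0 1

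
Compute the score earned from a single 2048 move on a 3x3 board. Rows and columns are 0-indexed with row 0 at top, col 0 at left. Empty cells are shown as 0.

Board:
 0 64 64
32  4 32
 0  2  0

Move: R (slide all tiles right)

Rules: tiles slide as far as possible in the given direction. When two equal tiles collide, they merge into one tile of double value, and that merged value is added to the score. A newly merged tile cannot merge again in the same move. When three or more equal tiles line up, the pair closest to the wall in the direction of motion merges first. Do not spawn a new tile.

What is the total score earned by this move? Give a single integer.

Answer: 128

Derivation:
Slide right:
row 0: [0, 64, 64] -> [0, 0, 128]  score +128 (running 128)
row 1: [32, 4, 32] -> [32, 4, 32]  score +0 (running 128)
row 2: [0, 2, 0] -> [0, 0, 2]  score +0 (running 128)
Board after move:
  0   0 128
 32   4  32
  0   0   2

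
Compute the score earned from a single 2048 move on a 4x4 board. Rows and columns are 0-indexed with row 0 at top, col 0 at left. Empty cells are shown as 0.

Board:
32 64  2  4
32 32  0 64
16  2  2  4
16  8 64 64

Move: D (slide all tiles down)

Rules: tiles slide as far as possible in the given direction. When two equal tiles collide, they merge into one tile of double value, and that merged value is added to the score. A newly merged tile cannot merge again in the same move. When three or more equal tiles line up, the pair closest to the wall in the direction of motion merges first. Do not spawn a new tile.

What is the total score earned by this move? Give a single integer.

Answer: 100

Derivation:
Slide down:
col 0: [32, 32, 16, 16] -> [0, 0, 64, 32]  score +96 (running 96)
col 1: [64, 32, 2, 8] -> [64, 32, 2, 8]  score +0 (running 96)
col 2: [2, 0, 2, 64] -> [0, 0, 4, 64]  score +4 (running 100)
col 3: [4, 64, 4, 64] -> [4, 64, 4, 64]  score +0 (running 100)
Board after move:
 0 64  0  4
 0 32  0 64
64  2  4  4
32  8 64 64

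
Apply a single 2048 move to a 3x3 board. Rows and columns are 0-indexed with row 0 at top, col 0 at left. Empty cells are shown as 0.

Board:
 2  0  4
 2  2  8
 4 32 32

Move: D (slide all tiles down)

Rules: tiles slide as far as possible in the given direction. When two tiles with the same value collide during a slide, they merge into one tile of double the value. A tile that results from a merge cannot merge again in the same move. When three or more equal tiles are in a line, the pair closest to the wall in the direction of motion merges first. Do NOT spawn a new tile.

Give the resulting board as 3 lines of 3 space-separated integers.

Slide down:
col 0: [2, 2, 4] -> [0, 4, 4]
col 1: [0, 2, 32] -> [0, 2, 32]
col 2: [4, 8, 32] -> [4, 8, 32]

Answer:  0  0  4
 4  2  8
 4 32 32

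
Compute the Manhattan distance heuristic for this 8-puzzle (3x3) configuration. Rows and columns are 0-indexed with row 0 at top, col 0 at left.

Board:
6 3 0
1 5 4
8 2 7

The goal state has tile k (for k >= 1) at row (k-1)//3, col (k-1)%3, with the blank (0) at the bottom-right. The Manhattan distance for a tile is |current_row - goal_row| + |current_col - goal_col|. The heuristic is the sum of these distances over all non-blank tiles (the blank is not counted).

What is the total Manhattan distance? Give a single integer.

Answer: 12

Derivation:
Tile 6: at (0,0), goal (1,2), distance |0-1|+|0-2| = 3
Tile 3: at (0,1), goal (0,2), distance |0-0|+|1-2| = 1
Tile 1: at (1,0), goal (0,0), distance |1-0|+|0-0| = 1
Tile 5: at (1,1), goal (1,1), distance |1-1|+|1-1| = 0
Tile 4: at (1,2), goal (1,0), distance |1-1|+|2-0| = 2
Tile 8: at (2,0), goal (2,1), distance |2-2|+|0-1| = 1
Tile 2: at (2,1), goal (0,1), distance |2-0|+|1-1| = 2
Tile 7: at (2,2), goal (2,0), distance |2-2|+|2-0| = 2
Sum: 3 + 1 + 1 + 0 + 2 + 1 + 2 + 2 = 12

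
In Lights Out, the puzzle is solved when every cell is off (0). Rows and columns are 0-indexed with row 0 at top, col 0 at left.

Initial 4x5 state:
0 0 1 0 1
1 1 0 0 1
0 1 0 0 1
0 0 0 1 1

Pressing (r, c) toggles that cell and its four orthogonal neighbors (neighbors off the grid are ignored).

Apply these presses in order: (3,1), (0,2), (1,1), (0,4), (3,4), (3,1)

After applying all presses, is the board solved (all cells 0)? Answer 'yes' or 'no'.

Answer: yes

Derivation:
After press 1 at (3,1):
0 0 1 0 1
1 1 0 0 1
0 0 0 0 1
1 1 1 1 1

After press 2 at (0,2):
0 1 0 1 1
1 1 1 0 1
0 0 0 0 1
1 1 1 1 1

After press 3 at (1,1):
0 0 0 1 1
0 0 0 0 1
0 1 0 0 1
1 1 1 1 1

After press 4 at (0,4):
0 0 0 0 0
0 0 0 0 0
0 1 0 0 1
1 1 1 1 1

After press 5 at (3,4):
0 0 0 0 0
0 0 0 0 0
0 1 0 0 0
1 1 1 0 0

After press 6 at (3,1):
0 0 0 0 0
0 0 0 0 0
0 0 0 0 0
0 0 0 0 0

Lights still on: 0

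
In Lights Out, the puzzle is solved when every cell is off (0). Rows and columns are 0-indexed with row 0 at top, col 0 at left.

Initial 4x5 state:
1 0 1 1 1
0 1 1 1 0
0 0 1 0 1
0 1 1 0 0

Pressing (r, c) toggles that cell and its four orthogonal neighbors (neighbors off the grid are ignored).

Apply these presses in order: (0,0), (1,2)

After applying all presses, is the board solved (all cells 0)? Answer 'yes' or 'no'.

Answer: no

Derivation:
After press 1 at (0,0):
0 1 1 1 1
1 1 1 1 0
0 0 1 0 1
0 1 1 0 0

After press 2 at (1,2):
0 1 0 1 1
1 0 0 0 0
0 0 0 0 1
0 1 1 0 0

Lights still on: 7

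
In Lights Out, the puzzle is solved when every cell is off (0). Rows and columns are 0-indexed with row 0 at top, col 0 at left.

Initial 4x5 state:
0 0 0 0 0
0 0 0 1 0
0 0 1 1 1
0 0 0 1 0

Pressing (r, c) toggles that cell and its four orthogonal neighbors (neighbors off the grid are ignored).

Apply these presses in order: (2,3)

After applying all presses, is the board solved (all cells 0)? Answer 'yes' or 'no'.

After press 1 at (2,3):
0 0 0 0 0
0 0 0 0 0
0 0 0 0 0
0 0 0 0 0

Lights still on: 0

Answer: yes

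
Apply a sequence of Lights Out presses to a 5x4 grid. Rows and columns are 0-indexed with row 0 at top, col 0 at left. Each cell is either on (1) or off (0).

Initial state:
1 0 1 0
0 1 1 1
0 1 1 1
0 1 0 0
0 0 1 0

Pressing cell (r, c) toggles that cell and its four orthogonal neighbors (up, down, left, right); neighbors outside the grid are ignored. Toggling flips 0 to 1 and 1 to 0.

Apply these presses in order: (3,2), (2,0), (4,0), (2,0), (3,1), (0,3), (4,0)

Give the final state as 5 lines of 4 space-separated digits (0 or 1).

After press 1 at (3,2):
1 0 1 0
0 1 1 1
0 1 0 1
0 0 1 1
0 0 0 0

After press 2 at (2,0):
1 0 1 0
1 1 1 1
1 0 0 1
1 0 1 1
0 0 0 0

After press 3 at (4,0):
1 0 1 0
1 1 1 1
1 0 0 1
0 0 1 1
1 1 0 0

After press 4 at (2,0):
1 0 1 0
0 1 1 1
0 1 0 1
1 0 1 1
1 1 0 0

After press 5 at (3,1):
1 0 1 0
0 1 1 1
0 0 0 1
0 1 0 1
1 0 0 0

After press 6 at (0,3):
1 0 0 1
0 1 1 0
0 0 0 1
0 1 0 1
1 0 0 0

After press 7 at (4,0):
1 0 0 1
0 1 1 0
0 0 0 1
1 1 0 1
0 1 0 0

Answer: 1 0 0 1
0 1 1 0
0 0 0 1
1 1 0 1
0 1 0 0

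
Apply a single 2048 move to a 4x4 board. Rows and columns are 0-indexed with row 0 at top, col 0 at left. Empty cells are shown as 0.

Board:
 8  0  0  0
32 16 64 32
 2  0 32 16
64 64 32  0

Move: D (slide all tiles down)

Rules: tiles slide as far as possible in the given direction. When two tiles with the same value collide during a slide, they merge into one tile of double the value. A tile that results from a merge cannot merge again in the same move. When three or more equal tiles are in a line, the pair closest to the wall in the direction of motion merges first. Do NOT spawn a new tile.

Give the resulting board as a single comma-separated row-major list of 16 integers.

Slide down:
col 0: [8, 32, 2, 64] -> [8, 32, 2, 64]
col 1: [0, 16, 0, 64] -> [0, 0, 16, 64]
col 2: [0, 64, 32, 32] -> [0, 0, 64, 64]
col 3: [0, 32, 16, 0] -> [0, 0, 32, 16]

Answer: 8, 0, 0, 0, 32, 0, 0, 0, 2, 16, 64, 32, 64, 64, 64, 16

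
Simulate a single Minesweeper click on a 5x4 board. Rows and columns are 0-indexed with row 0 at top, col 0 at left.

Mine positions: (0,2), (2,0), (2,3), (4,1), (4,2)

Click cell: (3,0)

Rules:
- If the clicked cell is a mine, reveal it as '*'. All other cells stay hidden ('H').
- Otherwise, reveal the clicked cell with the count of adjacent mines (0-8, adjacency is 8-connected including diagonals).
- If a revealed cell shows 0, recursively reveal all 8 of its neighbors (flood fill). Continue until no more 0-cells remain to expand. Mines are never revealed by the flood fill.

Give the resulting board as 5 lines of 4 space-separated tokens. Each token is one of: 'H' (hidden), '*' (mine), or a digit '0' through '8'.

H H H H
H H H H
H H H H
2 H H H
H H H H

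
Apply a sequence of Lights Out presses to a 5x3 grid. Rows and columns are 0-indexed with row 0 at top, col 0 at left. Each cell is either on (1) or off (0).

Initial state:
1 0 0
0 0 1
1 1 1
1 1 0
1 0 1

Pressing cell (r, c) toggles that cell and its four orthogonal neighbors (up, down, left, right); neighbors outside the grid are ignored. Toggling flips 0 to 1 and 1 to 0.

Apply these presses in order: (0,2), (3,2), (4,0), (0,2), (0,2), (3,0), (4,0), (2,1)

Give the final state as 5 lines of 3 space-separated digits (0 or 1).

After press 1 at (0,2):
1 1 1
0 0 0
1 1 1
1 1 0
1 0 1

After press 2 at (3,2):
1 1 1
0 0 0
1 1 0
1 0 1
1 0 0

After press 3 at (4,0):
1 1 1
0 0 0
1 1 0
0 0 1
0 1 0

After press 4 at (0,2):
1 0 0
0 0 1
1 1 0
0 0 1
0 1 0

After press 5 at (0,2):
1 1 1
0 0 0
1 1 0
0 0 1
0 1 0

After press 6 at (3,0):
1 1 1
0 0 0
0 1 0
1 1 1
1 1 0

After press 7 at (4,0):
1 1 1
0 0 0
0 1 0
0 1 1
0 0 0

After press 8 at (2,1):
1 1 1
0 1 0
1 0 1
0 0 1
0 0 0

Answer: 1 1 1
0 1 0
1 0 1
0 0 1
0 0 0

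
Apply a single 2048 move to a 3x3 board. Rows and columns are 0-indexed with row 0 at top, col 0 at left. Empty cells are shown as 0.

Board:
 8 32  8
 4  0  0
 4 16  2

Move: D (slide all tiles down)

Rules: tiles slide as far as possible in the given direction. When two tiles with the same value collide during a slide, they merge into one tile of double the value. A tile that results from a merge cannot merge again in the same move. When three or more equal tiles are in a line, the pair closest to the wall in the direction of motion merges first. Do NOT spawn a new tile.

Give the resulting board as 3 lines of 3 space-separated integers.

Slide down:
col 0: [8, 4, 4] -> [0, 8, 8]
col 1: [32, 0, 16] -> [0, 32, 16]
col 2: [8, 0, 2] -> [0, 8, 2]

Answer:  0  0  0
 8 32  8
 8 16  2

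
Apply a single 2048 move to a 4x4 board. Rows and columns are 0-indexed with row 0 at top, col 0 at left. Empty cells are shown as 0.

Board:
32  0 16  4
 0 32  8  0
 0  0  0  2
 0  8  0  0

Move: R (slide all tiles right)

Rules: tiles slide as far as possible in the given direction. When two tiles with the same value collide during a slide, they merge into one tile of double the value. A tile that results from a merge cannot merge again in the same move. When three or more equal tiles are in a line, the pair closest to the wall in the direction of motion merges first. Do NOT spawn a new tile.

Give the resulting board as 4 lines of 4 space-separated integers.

Slide right:
row 0: [32, 0, 16, 4] -> [0, 32, 16, 4]
row 1: [0, 32, 8, 0] -> [0, 0, 32, 8]
row 2: [0, 0, 0, 2] -> [0, 0, 0, 2]
row 3: [0, 8, 0, 0] -> [0, 0, 0, 8]

Answer:  0 32 16  4
 0  0 32  8
 0  0  0  2
 0  0  0  8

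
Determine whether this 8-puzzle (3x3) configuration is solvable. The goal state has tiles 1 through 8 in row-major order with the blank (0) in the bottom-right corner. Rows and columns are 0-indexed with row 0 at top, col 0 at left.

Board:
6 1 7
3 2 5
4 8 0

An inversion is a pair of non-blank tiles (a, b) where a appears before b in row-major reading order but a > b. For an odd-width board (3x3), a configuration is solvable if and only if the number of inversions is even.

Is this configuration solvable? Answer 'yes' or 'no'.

Inversions (pairs i<j in row-major order where tile[i] > tile[j] > 0): 11
11 is odd, so the puzzle is not solvable.

Answer: no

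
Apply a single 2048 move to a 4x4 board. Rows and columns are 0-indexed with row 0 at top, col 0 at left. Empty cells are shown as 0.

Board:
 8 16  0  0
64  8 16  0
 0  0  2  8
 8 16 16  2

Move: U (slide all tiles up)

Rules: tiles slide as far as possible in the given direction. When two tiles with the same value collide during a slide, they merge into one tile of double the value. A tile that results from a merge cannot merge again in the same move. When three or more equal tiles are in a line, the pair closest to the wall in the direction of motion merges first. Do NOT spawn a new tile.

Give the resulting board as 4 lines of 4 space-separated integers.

Slide up:
col 0: [8, 64, 0, 8] -> [8, 64, 8, 0]
col 1: [16, 8, 0, 16] -> [16, 8, 16, 0]
col 2: [0, 16, 2, 16] -> [16, 2, 16, 0]
col 3: [0, 0, 8, 2] -> [8, 2, 0, 0]

Answer:  8 16 16  8
64  8  2  2
 8 16 16  0
 0  0  0  0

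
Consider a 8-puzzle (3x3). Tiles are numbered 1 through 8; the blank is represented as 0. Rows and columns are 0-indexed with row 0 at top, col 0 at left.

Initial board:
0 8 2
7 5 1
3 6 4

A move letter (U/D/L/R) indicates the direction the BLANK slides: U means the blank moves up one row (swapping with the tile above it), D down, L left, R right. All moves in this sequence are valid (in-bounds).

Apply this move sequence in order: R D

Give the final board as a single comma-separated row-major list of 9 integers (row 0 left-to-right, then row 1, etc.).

Answer: 8, 5, 2, 7, 0, 1, 3, 6, 4

Derivation:
After move 1 (R):
8 0 2
7 5 1
3 6 4

After move 2 (D):
8 5 2
7 0 1
3 6 4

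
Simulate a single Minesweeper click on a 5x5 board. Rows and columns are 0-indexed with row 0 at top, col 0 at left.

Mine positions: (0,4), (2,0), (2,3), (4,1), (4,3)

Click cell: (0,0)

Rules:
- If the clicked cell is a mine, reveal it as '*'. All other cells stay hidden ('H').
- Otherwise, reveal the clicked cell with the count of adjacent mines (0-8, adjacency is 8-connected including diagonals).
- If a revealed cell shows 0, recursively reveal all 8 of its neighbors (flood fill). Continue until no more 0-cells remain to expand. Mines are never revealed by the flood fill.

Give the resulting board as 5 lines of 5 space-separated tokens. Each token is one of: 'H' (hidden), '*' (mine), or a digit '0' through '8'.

0 0 0 1 H
1 1 1 2 H
H H H H H
H H H H H
H H H H H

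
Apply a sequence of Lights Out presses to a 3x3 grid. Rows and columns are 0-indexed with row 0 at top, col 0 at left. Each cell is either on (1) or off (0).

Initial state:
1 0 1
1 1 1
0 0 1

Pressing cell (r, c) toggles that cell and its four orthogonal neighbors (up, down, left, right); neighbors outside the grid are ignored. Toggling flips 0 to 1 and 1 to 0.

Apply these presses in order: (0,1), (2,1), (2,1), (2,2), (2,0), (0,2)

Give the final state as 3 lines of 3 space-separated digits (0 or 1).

After press 1 at (0,1):
0 1 0
1 0 1
0 0 1

After press 2 at (2,1):
0 1 0
1 1 1
1 1 0

After press 3 at (2,1):
0 1 0
1 0 1
0 0 1

After press 4 at (2,2):
0 1 0
1 0 0
0 1 0

After press 5 at (2,0):
0 1 0
0 0 0
1 0 0

After press 6 at (0,2):
0 0 1
0 0 1
1 0 0

Answer: 0 0 1
0 0 1
1 0 0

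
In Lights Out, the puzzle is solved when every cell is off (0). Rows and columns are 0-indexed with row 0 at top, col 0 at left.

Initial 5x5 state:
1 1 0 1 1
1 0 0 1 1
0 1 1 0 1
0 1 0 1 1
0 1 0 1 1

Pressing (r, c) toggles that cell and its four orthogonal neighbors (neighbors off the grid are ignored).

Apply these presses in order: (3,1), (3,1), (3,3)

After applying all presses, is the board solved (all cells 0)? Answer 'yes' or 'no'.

Answer: no

Derivation:
After press 1 at (3,1):
1 1 0 1 1
1 0 0 1 1
0 0 1 0 1
1 0 1 1 1
0 0 0 1 1

After press 2 at (3,1):
1 1 0 1 1
1 0 0 1 1
0 1 1 0 1
0 1 0 1 1
0 1 0 1 1

After press 3 at (3,3):
1 1 0 1 1
1 0 0 1 1
0 1 1 1 1
0 1 1 0 0
0 1 0 0 1

Lights still on: 15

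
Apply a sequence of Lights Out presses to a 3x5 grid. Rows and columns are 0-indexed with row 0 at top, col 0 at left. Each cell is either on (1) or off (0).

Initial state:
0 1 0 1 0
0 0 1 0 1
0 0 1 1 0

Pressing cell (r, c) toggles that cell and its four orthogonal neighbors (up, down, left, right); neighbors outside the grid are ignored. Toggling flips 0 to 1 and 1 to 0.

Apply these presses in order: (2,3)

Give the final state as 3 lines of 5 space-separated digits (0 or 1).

After press 1 at (2,3):
0 1 0 1 0
0 0 1 1 1
0 0 0 0 1

Answer: 0 1 0 1 0
0 0 1 1 1
0 0 0 0 1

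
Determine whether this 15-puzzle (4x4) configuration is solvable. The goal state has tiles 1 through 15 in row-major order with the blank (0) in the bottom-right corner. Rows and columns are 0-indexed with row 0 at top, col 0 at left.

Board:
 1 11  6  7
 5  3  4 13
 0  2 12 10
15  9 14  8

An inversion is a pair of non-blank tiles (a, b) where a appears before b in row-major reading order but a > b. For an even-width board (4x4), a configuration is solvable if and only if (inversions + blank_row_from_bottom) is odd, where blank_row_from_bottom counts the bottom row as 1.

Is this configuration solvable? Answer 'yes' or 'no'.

Answer: yes

Derivation:
Inversions: 37
Blank is in row 2 (0-indexed from top), which is row 2 counting from the bottom (bottom = 1).
37 + 2 = 39, which is odd, so the puzzle is solvable.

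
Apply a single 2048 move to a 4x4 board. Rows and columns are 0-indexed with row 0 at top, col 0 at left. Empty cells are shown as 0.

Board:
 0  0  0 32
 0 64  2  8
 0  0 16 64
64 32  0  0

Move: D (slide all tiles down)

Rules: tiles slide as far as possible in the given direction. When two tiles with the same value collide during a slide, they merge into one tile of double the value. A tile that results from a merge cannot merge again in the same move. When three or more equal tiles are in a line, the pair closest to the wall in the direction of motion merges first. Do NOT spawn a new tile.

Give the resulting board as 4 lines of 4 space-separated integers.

Answer:  0  0  0  0
 0  0  0 32
 0 64  2  8
64 32 16 64

Derivation:
Slide down:
col 0: [0, 0, 0, 64] -> [0, 0, 0, 64]
col 1: [0, 64, 0, 32] -> [0, 0, 64, 32]
col 2: [0, 2, 16, 0] -> [0, 0, 2, 16]
col 3: [32, 8, 64, 0] -> [0, 32, 8, 64]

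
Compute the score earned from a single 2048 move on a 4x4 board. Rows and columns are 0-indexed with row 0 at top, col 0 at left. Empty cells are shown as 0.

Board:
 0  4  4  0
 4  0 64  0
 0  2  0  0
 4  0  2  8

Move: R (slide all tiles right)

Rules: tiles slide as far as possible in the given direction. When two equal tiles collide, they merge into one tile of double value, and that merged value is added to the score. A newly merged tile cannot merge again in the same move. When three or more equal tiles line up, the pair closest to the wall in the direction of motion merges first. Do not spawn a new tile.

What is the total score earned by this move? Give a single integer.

Slide right:
row 0: [0, 4, 4, 0] -> [0, 0, 0, 8]  score +8 (running 8)
row 1: [4, 0, 64, 0] -> [0, 0, 4, 64]  score +0 (running 8)
row 2: [0, 2, 0, 0] -> [0, 0, 0, 2]  score +0 (running 8)
row 3: [4, 0, 2, 8] -> [0, 4, 2, 8]  score +0 (running 8)
Board after move:
 0  0  0  8
 0  0  4 64
 0  0  0  2
 0  4  2  8

Answer: 8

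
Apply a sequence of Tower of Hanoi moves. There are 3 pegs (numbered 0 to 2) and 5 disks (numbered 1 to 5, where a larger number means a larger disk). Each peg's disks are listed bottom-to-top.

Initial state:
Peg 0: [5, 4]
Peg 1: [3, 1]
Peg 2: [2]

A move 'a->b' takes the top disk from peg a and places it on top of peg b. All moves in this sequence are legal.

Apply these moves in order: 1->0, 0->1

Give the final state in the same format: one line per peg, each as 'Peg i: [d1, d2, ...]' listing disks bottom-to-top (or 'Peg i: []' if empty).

Answer: Peg 0: [5, 4]
Peg 1: [3, 1]
Peg 2: [2]

Derivation:
After move 1 (1->0):
Peg 0: [5, 4, 1]
Peg 1: [3]
Peg 2: [2]

After move 2 (0->1):
Peg 0: [5, 4]
Peg 1: [3, 1]
Peg 2: [2]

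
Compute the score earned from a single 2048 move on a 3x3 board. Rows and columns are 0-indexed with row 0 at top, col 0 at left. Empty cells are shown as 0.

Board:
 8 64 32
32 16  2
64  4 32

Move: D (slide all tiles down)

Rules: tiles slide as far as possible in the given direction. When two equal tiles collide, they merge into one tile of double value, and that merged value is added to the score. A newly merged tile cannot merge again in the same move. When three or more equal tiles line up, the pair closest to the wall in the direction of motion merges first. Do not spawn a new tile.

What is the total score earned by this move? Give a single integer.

Answer: 0

Derivation:
Slide down:
col 0: [8, 32, 64] -> [8, 32, 64]  score +0 (running 0)
col 1: [64, 16, 4] -> [64, 16, 4]  score +0 (running 0)
col 2: [32, 2, 32] -> [32, 2, 32]  score +0 (running 0)
Board after move:
 8 64 32
32 16  2
64  4 32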